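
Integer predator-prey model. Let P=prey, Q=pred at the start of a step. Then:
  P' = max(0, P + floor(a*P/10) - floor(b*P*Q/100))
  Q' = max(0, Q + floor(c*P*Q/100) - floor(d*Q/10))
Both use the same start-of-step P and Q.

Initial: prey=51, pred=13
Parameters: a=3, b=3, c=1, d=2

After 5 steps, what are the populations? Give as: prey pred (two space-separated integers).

Answer: 8 24

Derivation:
Step 1: prey: 51+15-19=47; pred: 13+6-2=17
Step 2: prey: 47+14-23=38; pred: 17+7-3=21
Step 3: prey: 38+11-23=26; pred: 21+7-4=24
Step 4: prey: 26+7-18=15; pred: 24+6-4=26
Step 5: prey: 15+4-11=8; pred: 26+3-5=24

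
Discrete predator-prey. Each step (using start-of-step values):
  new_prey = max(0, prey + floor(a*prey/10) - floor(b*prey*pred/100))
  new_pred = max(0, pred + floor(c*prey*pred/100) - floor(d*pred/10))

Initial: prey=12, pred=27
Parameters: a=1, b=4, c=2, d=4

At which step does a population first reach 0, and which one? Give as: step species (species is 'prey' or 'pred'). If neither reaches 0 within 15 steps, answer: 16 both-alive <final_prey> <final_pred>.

Answer: 16 both-alive 1 2

Derivation:
Step 1: prey: 12+1-12=1; pred: 27+6-10=23
Step 2: prey: 1+0-0=1; pred: 23+0-9=14
Step 3: prey: 1+0-0=1; pred: 14+0-5=9
Step 4: prey: 1+0-0=1; pred: 9+0-3=6
Step 5: prey: 1+0-0=1; pred: 6+0-2=4
Step 6: prey: 1+0-0=1; pred: 4+0-1=3
Step 7: prey: 1+0-0=1; pred: 3+0-1=2
Step 8: prey: 1+0-0=1; pred: 2+0-0=2
Steps 9-15: state stable at prey=1, pred=2 (no change)
No extinction within 15 steps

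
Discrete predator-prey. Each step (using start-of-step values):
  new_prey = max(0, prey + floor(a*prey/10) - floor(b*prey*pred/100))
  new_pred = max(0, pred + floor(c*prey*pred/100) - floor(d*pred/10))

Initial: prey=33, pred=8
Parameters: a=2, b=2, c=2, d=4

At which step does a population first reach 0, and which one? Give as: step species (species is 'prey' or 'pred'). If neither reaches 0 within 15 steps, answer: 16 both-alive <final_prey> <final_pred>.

Step 1: prey: 33+6-5=34; pred: 8+5-3=10
Step 2: prey: 34+6-6=34; pred: 10+6-4=12
Step 3: prey: 34+6-8=32; pred: 12+8-4=16
Step 4: prey: 32+6-10=28; pred: 16+10-6=20
Step 5: prey: 28+5-11=22; pred: 20+11-8=23
Step 6: prey: 22+4-10=16; pred: 23+10-9=24
Step 7: prey: 16+3-7=12; pred: 24+7-9=22
Step 8: prey: 12+2-5=9; pred: 22+5-8=19
Step 9: prey: 9+1-3=7; pred: 19+3-7=15
Step 10: prey: 7+1-2=6; pred: 15+2-6=11
Step 11: prey: 6+1-1=6; pred: 11+1-4=8
Step 12: prey: 6+1-0=7; pred: 8+0-3=5
Step 13: prey: 7+1-0=8; pred: 5+0-2=3
Step 14: prey: 8+1-0=9; pred: 3+0-1=2
Step 15: prey: 9+1-0=10; pred: 2+0-0=2
No extinction within 15 steps

Answer: 16 both-alive 10 2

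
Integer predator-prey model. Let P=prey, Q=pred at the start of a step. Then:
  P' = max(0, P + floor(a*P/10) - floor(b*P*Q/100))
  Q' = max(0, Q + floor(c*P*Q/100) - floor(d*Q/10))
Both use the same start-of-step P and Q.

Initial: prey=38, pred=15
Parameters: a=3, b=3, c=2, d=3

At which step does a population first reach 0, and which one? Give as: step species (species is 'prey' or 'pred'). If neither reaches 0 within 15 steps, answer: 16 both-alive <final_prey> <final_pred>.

Answer: 16 both-alive 1 3

Derivation:
Step 1: prey: 38+11-17=32; pred: 15+11-4=22
Step 2: prey: 32+9-21=20; pred: 22+14-6=30
Step 3: prey: 20+6-18=8; pred: 30+12-9=33
Step 4: prey: 8+2-7=3; pred: 33+5-9=29
Step 5: prey: 3+0-2=1; pred: 29+1-8=22
Step 6: prey: 1+0-0=1; pred: 22+0-6=16
Step 7: prey: 1+0-0=1; pred: 16+0-4=12
Step 8: prey: 1+0-0=1; pred: 12+0-3=9
Step 9: prey: 1+0-0=1; pred: 9+0-2=7
Step 10: prey: 1+0-0=1; pred: 7+0-2=5
Step 11: prey: 1+0-0=1; pred: 5+0-1=4
Step 12: prey: 1+0-0=1; pred: 4+0-1=3
Step 13: prey: 1+0-0=1; pred: 3+0-0=3
Steps 14-15: state stable at prey=1, pred=3 (no change)
No extinction within 15 steps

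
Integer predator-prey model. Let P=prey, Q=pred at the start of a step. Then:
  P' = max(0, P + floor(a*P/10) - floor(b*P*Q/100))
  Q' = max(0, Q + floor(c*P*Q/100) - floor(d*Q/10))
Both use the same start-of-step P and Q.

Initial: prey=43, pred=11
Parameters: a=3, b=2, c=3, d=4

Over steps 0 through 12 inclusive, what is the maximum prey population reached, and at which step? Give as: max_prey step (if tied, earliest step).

Step 1: prey: 43+12-9=46; pred: 11+14-4=21
Step 2: prey: 46+13-19=40; pred: 21+28-8=41
Step 3: prey: 40+12-32=20; pred: 41+49-16=74
Step 4: prey: 20+6-29=0; pred: 74+44-29=89
Step 5: prey: 0+0-0=0; pred: 89+0-35=54
Step 6: prey: 0+0-0=0; pred: 54+0-21=33
Step 7: prey: 0+0-0=0; pred: 33+0-13=20
Step 8: prey: 0+0-0=0; pred: 20+0-8=12
Step 9: prey: 0+0-0=0; pred: 12+0-4=8
Step 10: prey: 0+0-0=0; pred: 8+0-3=5
Step 11: prey: 0+0-0=0; pred: 5+0-2=3
Step 12: prey: 0+0-0=0; pred: 3+0-1=2
Max prey = 46 at step 1

Answer: 46 1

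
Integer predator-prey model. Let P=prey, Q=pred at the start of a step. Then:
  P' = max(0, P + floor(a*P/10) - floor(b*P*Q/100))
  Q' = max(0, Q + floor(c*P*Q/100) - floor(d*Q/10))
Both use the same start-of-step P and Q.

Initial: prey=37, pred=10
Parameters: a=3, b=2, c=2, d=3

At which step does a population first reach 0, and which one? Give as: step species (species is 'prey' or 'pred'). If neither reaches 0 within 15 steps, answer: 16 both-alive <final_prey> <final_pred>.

Answer: 7 prey

Derivation:
Step 1: prey: 37+11-7=41; pred: 10+7-3=14
Step 2: prey: 41+12-11=42; pred: 14+11-4=21
Step 3: prey: 42+12-17=37; pred: 21+17-6=32
Step 4: prey: 37+11-23=25; pred: 32+23-9=46
Step 5: prey: 25+7-23=9; pred: 46+23-13=56
Step 6: prey: 9+2-10=1; pred: 56+10-16=50
Step 7: prey: 1+0-1=0; pred: 50+1-15=36
First extinction: prey at step 7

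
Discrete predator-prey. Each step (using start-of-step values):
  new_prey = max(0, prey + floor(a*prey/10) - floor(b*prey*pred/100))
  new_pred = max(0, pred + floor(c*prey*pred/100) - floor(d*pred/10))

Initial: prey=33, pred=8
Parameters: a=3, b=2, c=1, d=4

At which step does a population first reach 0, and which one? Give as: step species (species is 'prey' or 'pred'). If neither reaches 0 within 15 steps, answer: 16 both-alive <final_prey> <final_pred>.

Answer: 16 both-alive 5 13

Derivation:
Step 1: prey: 33+9-5=37; pred: 8+2-3=7
Step 2: prey: 37+11-5=43; pred: 7+2-2=7
Step 3: prey: 43+12-6=49; pred: 7+3-2=8
Step 4: prey: 49+14-7=56; pred: 8+3-3=8
Step 5: prey: 56+16-8=64; pred: 8+4-3=9
Step 6: prey: 64+19-11=72; pred: 9+5-3=11
Step 7: prey: 72+21-15=78; pred: 11+7-4=14
Step 8: prey: 78+23-21=80; pred: 14+10-5=19
Step 9: prey: 80+24-30=74; pred: 19+15-7=27
Step 10: prey: 74+22-39=57; pred: 27+19-10=36
Step 11: prey: 57+17-41=33; pred: 36+20-14=42
Step 12: prey: 33+9-27=15; pred: 42+13-16=39
Step 13: prey: 15+4-11=8; pred: 39+5-15=29
Step 14: prey: 8+2-4=6; pred: 29+2-11=20
Step 15: prey: 6+1-2=5; pred: 20+1-8=13
No extinction within 15 steps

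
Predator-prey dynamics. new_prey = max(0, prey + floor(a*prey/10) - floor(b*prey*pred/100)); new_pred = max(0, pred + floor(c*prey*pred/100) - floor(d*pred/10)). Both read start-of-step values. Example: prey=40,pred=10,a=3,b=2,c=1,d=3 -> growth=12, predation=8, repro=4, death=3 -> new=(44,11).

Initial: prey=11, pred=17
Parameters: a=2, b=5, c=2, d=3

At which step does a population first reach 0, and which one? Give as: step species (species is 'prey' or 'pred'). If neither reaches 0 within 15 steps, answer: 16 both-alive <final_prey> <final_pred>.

Answer: 16 both-alive 1 3

Derivation:
Step 1: prey: 11+2-9=4; pred: 17+3-5=15
Step 2: prey: 4+0-3=1; pred: 15+1-4=12
Step 3: prey: 1+0-0=1; pred: 12+0-3=9
Step 4: prey: 1+0-0=1; pred: 9+0-2=7
Step 5: prey: 1+0-0=1; pred: 7+0-2=5
Step 6: prey: 1+0-0=1; pred: 5+0-1=4
Step 7: prey: 1+0-0=1; pred: 4+0-1=3
Step 8: prey: 1+0-0=1; pred: 3+0-0=3
Steps 9-15: state stable at prey=1, pred=3 (no change)
No extinction within 15 steps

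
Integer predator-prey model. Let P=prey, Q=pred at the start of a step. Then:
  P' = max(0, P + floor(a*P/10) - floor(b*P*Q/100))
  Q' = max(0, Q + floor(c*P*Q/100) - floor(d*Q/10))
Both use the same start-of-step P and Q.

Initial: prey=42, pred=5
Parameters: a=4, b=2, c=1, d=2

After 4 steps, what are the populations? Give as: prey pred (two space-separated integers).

Answer: 99 20

Derivation:
Step 1: prey: 42+16-4=54; pred: 5+2-1=6
Step 2: prey: 54+21-6=69; pred: 6+3-1=8
Step 3: prey: 69+27-11=85; pred: 8+5-1=12
Step 4: prey: 85+34-20=99; pred: 12+10-2=20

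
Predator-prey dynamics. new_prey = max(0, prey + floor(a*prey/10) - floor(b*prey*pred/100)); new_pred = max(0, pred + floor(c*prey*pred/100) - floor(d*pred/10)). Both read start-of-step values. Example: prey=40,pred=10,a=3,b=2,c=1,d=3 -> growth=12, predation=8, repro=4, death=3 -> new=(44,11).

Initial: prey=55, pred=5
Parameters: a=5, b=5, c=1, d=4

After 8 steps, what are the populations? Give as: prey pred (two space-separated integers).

Step 1: prey: 55+27-13=69; pred: 5+2-2=5
Step 2: prey: 69+34-17=86; pred: 5+3-2=6
Step 3: prey: 86+43-25=104; pred: 6+5-2=9
Step 4: prey: 104+52-46=110; pred: 9+9-3=15
Step 5: prey: 110+55-82=83; pred: 15+16-6=25
Step 6: prey: 83+41-103=21; pred: 25+20-10=35
Step 7: prey: 21+10-36=0; pred: 35+7-14=28
Step 8: prey: 0+0-0=0; pred: 28+0-11=17

Answer: 0 17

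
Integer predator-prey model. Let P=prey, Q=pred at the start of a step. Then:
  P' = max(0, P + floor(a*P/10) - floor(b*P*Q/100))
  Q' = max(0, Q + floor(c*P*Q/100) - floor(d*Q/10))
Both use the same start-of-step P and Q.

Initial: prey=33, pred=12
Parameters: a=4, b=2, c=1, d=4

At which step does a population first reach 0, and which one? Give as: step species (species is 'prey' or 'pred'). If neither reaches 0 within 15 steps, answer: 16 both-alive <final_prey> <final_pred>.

Answer: 16 both-alive 7 6

Derivation:
Step 1: prey: 33+13-7=39; pred: 12+3-4=11
Step 2: prey: 39+15-8=46; pred: 11+4-4=11
Step 3: prey: 46+18-10=54; pred: 11+5-4=12
Step 4: prey: 54+21-12=63; pred: 12+6-4=14
Step 5: prey: 63+25-17=71; pred: 14+8-5=17
Step 6: prey: 71+28-24=75; pred: 17+12-6=23
Step 7: prey: 75+30-34=71; pred: 23+17-9=31
Step 8: prey: 71+28-44=55; pred: 31+22-12=41
Step 9: prey: 55+22-45=32; pred: 41+22-16=47
Step 10: prey: 32+12-30=14; pred: 47+15-18=44
Step 11: prey: 14+5-12=7; pred: 44+6-17=33
Step 12: prey: 7+2-4=5; pred: 33+2-13=22
Step 13: prey: 5+2-2=5; pred: 22+1-8=15
Step 14: prey: 5+2-1=6; pred: 15+0-6=9
Step 15: prey: 6+2-1=7; pred: 9+0-3=6
No extinction within 15 steps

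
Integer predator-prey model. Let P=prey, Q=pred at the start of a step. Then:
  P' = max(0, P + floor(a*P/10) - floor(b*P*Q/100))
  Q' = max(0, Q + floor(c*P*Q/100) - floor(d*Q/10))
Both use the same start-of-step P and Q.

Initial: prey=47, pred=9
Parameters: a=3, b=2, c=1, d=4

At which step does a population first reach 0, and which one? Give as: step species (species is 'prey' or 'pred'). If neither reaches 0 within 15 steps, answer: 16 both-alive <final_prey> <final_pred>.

Answer: 16 both-alive 18 6

Derivation:
Step 1: prey: 47+14-8=53; pred: 9+4-3=10
Step 2: prey: 53+15-10=58; pred: 10+5-4=11
Step 3: prey: 58+17-12=63; pred: 11+6-4=13
Step 4: prey: 63+18-16=65; pred: 13+8-5=16
Step 5: prey: 65+19-20=64; pred: 16+10-6=20
Step 6: prey: 64+19-25=58; pred: 20+12-8=24
Step 7: prey: 58+17-27=48; pred: 24+13-9=28
Step 8: prey: 48+14-26=36; pred: 28+13-11=30
Step 9: prey: 36+10-21=25; pred: 30+10-12=28
Step 10: prey: 25+7-14=18; pred: 28+7-11=24
Step 11: prey: 18+5-8=15; pred: 24+4-9=19
Step 12: prey: 15+4-5=14; pred: 19+2-7=14
Step 13: prey: 14+4-3=15; pred: 14+1-5=10
Step 14: prey: 15+4-3=16; pred: 10+1-4=7
Step 15: prey: 16+4-2=18; pred: 7+1-2=6
No extinction within 15 steps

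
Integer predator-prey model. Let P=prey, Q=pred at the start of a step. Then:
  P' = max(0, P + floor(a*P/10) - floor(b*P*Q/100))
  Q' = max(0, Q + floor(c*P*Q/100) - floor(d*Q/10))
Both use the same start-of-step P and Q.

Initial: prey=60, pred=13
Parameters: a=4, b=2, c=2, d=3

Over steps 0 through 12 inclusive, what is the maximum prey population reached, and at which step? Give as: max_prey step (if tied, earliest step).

Answer: 69 1

Derivation:
Step 1: prey: 60+24-15=69; pred: 13+15-3=25
Step 2: prey: 69+27-34=62; pred: 25+34-7=52
Step 3: prey: 62+24-64=22; pred: 52+64-15=101
Step 4: prey: 22+8-44=0; pred: 101+44-30=115
Step 5: prey: 0+0-0=0; pred: 115+0-34=81
Step 6: prey: 0+0-0=0; pred: 81+0-24=57
Step 7: prey: 0+0-0=0; pred: 57+0-17=40
Step 8: prey: 0+0-0=0; pred: 40+0-12=28
Step 9: prey: 0+0-0=0; pred: 28+0-8=20
Step 10: prey: 0+0-0=0; pred: 20+0-6=14
Step 11: prey: 0+0-0=0; pred: 14+0-4=10
Step 12: prey: 0+0-0=0; pred: 10+0-3=7
Max prey = 69 at step 1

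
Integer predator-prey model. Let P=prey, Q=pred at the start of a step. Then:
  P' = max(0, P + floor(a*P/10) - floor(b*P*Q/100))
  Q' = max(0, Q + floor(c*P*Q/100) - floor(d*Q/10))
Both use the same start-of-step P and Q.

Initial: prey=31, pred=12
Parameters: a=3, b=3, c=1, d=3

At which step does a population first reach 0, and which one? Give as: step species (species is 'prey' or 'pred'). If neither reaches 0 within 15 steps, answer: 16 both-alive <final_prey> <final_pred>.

Step 1: prey: 31+9-11=29; pred: 12+3-3=12
Step 2: prey: 29+8-10=27; pred: 12+3-3=12
Step 3: prey: 27+8-9=26; pred: 12+3-3=12
Step 4: prey: 26+7-9=24; pred: 12+3-3=12
Step 5: prey: 24+7-8=23; pred: 12+2-3=11
Step 6: prey: 23+6-7=22; pred: 11+2-3=10
Step 7: prey: 22+6-6=22; pred: 10+2-3=9
Step 8: prey: 22+6-5=23; pred: 9+1-2=8
Step 9: prey: 23+6-5=24; pred: 8+1-2=7
Step 10: prey: 24+7-5=26; pred: 7+1-2=6
Step 11: prey: 26+7-4=29; pred: 6+1-1=6
Step 12: prey: 29+8-5=32; pred: 6+1-1=6
Step 13: prey: 32+9-5=36; pred: 6+1-1=6
Step 14: prey: 36+10-6=40; pred: 6+2-1=7
Step 15: prey: 40+12-8=44; pred: 7+2-2=7
No extinction within 15 steps

Answer: 16 both-alive 44 7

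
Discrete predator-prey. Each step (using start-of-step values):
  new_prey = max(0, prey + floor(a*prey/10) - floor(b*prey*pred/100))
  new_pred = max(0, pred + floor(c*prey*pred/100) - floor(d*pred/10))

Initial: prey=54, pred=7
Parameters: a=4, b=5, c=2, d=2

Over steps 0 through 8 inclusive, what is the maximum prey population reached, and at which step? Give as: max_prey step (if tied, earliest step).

Step 1: prey: 54+21-18=57; pred: 7+7-1=13
Step 2: prey: 57+22-37=42; pred: 13+14-2=25
Step 3: prey: 42+16-52=6; pred: 25+21-5=41
Step 4: prey: 6+2-12=0; pred: 41+4-8=37
Step 5: prey: 0+0-0=0; pred: 37+0-7=30
Step 6: prey: 0+0-0=0; pred: 30+0-6=24
Step 7: prey: 0+0-0=0; pred: 24+0-4=20
Step 8: prey: 0+0-0=0; pred: 20+0-4=16
Max prey = 57 at step 1

Answer: 57 1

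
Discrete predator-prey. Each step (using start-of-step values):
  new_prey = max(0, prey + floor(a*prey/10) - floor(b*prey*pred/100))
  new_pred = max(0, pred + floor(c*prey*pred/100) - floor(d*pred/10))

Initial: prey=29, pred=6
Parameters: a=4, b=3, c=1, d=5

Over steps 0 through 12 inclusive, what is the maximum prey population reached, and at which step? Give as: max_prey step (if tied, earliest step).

Step 1: prey: 29+11-5=35; pred: 6+1-3=4
Step 2: prey: 35+14-4=45; pred: 4+1-2=3
Step 3: prey: 45+18-4=59; pred: 3+1-1=3
Step 4: prey: 59+23-5=77; pred: 3+1-1=3
Step 5: prey: 77+30-6=101; pred: 3+2-1=4
Step 6: prey: 101+40-12=129; pred: 4+4-2=6
Step 7: prey: 129+51-23=157; pred: 6+7-3=10
Step 8: prey: 157+62-47=172; pred: 10+15-5=20
Step 9: prey: 172+68-103=137; pred: 20+34-10=44
Step 10: prey: 137+54-180=11; pred: 44+60-22=82
Step 11: prey: 11+4-27=0; pred: 82+9-41=50
Step 12: prey: 0+0-0=0; pred: 50+0-25=25
Max prey = 172 at step 8

Answer: 172 8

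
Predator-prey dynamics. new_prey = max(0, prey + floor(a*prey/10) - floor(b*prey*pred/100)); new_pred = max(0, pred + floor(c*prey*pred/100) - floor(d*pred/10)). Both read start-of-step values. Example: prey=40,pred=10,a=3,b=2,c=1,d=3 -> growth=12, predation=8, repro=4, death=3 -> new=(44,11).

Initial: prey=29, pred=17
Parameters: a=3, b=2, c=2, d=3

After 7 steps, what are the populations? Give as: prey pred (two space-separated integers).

Step 1: prey: 29+8-9=28; pred: 17+9-5=21
Step 2: prey: 28+8-11=25; pred: 21+11-6=26
Step 3: prey: 25+7-13=19; pred: 26+13-7=32
Step 4: prey: 19+5-12=12; pred: 32+12-9=35
Step 5: prey: 12+3-8=7; pred: 35+8-10=33
Step 6: prey: 7+2-4=5; pred: 33+4-9=28
Step 7: prey: 5+1-2=4; pred: 28+2-8=22

Answer: 4 22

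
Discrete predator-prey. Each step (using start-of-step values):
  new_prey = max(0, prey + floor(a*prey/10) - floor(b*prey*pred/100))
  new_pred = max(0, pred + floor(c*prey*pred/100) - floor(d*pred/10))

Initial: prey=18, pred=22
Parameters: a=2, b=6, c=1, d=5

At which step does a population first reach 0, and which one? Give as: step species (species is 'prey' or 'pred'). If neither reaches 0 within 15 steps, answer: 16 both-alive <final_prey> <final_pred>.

Step 1: prey: 18+3-23=0; pred: 22+3-11=14
First extinction: prey at step 1

Answer: 1 prey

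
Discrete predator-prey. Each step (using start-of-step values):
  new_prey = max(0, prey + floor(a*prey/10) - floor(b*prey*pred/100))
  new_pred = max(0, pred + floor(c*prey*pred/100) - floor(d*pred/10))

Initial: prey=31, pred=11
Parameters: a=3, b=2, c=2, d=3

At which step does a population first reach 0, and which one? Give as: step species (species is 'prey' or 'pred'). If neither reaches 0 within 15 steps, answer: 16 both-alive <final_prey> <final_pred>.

Step 1: prey: 31+9-6=34; pred: 11+6-3=14
Step 2: prey: 34+10-9=35; pred: 14+9-4=19
Step 3: prey: 35+10-13=32; pred: 19+13-5=27
Step 4: prey: 32+9-17=24; pred: 27+17-8=36
Step 5: prey: 24+7-17=14; pred: 36+17-10=43
Step 6: prey: 14+4-12=6; pred: 43+12-12=43
Step 7: prey: 6+1-5=2; pred: 43+5-12=36
Step 8: prey: 2+0-1=1; pred: 36+1-10=27
Step 9: prey: 1+0-0=1; pred: 27+0-8=19
Step 10: prey: 1+0-0=1; pred: 19+0-5=14
Step 11: prey: 1+0-0=1; pred: 14+0-4=10
Step 12: prey: 1+0-0=1; pred: 10+0-3=7
Step 13: prey: 1+0-0=1; pred: 7+0-2=5
Step 14: prey: 1+0-0=1; pred: 5+0-1=4
Step 15: prey: 1+0-0=1; pred: 4+0-1=3
No extinction within 15 steps

Answer: 16 both-alive 1 3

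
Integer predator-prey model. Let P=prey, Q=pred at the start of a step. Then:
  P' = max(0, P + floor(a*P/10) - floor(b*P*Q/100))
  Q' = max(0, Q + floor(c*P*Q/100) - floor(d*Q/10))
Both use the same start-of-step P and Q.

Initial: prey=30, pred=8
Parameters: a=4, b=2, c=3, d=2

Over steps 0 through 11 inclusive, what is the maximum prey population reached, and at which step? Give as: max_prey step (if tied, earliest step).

Step 1: prey: 30+12-4=38; pred: 8+7-1=14
Step 2: prey: 38+15-10=43; pred: 14+15-2=27
Step 3: prey: 43+17-23=37; pred: 27+34-5=56
Step 4: prey: 37+14-41=10; pred: 56+62-11=107
Step 5: prey: 10+4-21=0; pred: 107+32-21=118
Step 6: prey: 0+0-0=0; pred: 118+0-23=95
Step 7: prey: 0+0-0=0; pred: 95+0-19=76
Step 8: prey: 0+0-0=0; pred: 76+0-15=61
Step 9: prey: 0+0-0=0; pred: 61+0-12=49
Step 10: prey: 0+0-0=0; pred: 49+0-9=40
Step 11: prey: 0+0-0=0; pred: 40+0-8=32
Max prey = 43 at step 2

Answer: 43 2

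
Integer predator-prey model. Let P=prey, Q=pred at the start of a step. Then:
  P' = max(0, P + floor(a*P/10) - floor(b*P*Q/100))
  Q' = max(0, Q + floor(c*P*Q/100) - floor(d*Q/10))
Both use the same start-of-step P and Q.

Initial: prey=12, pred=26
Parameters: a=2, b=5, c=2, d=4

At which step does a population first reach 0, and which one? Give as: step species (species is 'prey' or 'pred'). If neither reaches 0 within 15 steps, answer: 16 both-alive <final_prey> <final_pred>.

Answer: 1 prey

Derivation:
Step 1: prey: 12+2-15=0; pred: 26+6-10=22
First extinction: prey at step 1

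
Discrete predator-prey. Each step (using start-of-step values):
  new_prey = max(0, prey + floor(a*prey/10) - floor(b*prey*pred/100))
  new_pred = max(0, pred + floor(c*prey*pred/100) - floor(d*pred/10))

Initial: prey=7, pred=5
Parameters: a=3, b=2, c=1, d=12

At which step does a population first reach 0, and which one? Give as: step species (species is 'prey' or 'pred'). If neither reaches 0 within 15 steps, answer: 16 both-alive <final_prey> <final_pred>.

Answer: 1 pred

Derivation:
Step 1: prey: 7+2-0=9; pred: 5+0-6=0
First extinction: pred at step 1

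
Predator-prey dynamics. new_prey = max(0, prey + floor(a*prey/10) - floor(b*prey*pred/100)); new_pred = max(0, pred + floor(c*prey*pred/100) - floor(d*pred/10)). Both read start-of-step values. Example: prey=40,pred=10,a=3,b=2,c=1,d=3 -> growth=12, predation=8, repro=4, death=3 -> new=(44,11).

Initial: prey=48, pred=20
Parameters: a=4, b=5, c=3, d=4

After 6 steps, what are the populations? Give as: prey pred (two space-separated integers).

Answer: 0 7

Derivation:
Step 1: prey: 48+19-48=19; pred: 20+28-8=40
Step 2: prey: 19+7-38=0; pred: 40+22-16=46
Step 3: prey: 0+0-0=0; pred: 46+0-18=28
Step 4: prey: 0+0-0=0; pred: 28+0-11=17
Step 5: prey: 0+0-0=0; pred: 17+0-6=11
Step 6: prey: 0+0-0=0; pred: 11+0-4=7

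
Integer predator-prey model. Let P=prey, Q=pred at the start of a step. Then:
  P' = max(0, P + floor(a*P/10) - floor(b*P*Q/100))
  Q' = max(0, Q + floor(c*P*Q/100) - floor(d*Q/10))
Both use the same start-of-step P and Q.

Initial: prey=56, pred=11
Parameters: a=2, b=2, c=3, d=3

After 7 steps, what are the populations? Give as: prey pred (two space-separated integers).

Answer: 0 28

Derivation:
Step 1: prey: 56+11-12=55; pred: 11+18-3=26
Step 2: prey: 55+11-28=38; pred: 26+42-7=61
Step 3: prey: 38+7-46=0; pred: 61+69-18=112
Step 4: prey: 0+0-0=0; pred: 112+0-33=79
Step 5: prey: 0+0-0=0; pred: 79+0-23=56
Step 6: prey: 0+0-0=0; pred: 56+0-16=40
Step 7: prey: 0+0-0=0; pred: 40+0-12=28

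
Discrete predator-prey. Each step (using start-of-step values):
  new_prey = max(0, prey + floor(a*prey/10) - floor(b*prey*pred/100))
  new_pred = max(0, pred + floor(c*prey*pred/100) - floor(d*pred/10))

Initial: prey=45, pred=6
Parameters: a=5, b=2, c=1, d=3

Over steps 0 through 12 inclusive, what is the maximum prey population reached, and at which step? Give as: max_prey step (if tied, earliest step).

Step 1: prey: 45+22-5=62; pred: 6+2-1=7
Step 2: prey: 62+31-8=85; pred: 7+4-2=9
Step 3: prey: 85+42-15=112; pred: 9+7-2=14
Step 4: prey: 112+56-31=137; pred: 14+15-4=25
Step 5: prey: 137+68-68=137; pred: 25+34-7=52
Step 6: prey: 137+68-142=63; pred: 52+71-15=108
Step 7: prey: 63+31-136=0; pred: 108+68-32=144
Step 8: prey: 0+0-0=0; pred: 144+0-43=101
Step 9: prey: 0+0-0=0; pred: 101+0-30=71
Step 10: prey: 0+0-0=0; pred: 71+0-21=50
Step 11: prey: 0+0-0=0; pred: 50+0-15=35
Step 12: prey: 0+0-0=0; pred: 35+0-10=25
Max prey = 137 at step 4

Answer: 137 4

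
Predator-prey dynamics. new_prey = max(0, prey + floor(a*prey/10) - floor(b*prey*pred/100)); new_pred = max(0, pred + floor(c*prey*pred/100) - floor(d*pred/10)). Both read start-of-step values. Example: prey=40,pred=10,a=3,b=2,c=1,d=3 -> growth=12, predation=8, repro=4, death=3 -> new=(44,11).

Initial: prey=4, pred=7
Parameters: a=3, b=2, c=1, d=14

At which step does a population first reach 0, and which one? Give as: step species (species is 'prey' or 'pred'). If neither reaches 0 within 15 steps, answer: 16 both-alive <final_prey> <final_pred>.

Answer: 1 pred

Derivation:
Step 1: prey: 4+1-0=5; pred: 7+0-9=0
First extinction: pred at step 1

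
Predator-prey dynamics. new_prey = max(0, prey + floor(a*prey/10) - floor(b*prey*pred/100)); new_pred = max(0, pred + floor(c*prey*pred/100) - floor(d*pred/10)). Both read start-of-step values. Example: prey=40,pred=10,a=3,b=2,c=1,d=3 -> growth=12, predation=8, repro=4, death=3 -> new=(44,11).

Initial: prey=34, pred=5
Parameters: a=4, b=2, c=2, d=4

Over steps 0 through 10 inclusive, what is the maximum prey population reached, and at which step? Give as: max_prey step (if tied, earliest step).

Step 1: prey: 34+13-3=44; pred: 5+3-2=6
Step 2: prey: 44+17-5=56; pred: 6+5-2=9
Step 3: prey: 56+22-10=68; pred: 9+10-3=16
Step 4: prey: 68+27-21=74; pred: 16+21-6=31
Step 5: prey: 74+29-45=58; pred: 31+45-12=64
Step 6: prey: 58+23-74=7; pred: 64+74-25=113
Step 7: prey: 7+2-15=0; pred: 113+15-45=83
Step 8: prey: 0+0-0=0; pred: 83+0-33=50
Step 9: prey: 0+0-0=0; pred: 50+0-20=30
Step 10: prey: 0+0-0=0; pred: 30+0-12=18
Max prey = 74 at step 4

Answer: 74 4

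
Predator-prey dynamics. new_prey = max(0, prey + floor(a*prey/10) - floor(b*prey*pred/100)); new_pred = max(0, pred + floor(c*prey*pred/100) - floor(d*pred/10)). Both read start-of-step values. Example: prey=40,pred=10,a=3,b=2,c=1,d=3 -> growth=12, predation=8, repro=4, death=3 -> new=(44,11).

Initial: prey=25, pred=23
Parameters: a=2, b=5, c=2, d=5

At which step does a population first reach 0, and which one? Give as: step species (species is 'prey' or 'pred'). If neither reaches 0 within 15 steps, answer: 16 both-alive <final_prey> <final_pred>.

Step 1: prey: 25+5-28=2; pred: 23+11-11=23
Step 2: prey: 2+0-2=0; pred: 23+0-11=12
First extinction: prey at step 2

Answer: 2 prey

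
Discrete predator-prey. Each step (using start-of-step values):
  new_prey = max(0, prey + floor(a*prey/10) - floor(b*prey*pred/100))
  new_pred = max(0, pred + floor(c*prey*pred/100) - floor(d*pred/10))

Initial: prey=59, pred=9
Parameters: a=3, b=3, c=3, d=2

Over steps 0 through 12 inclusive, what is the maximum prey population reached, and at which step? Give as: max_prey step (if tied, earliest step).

Step 1: prey: 59+17-15=61; pred: 9+15-1=23
Step 2: prey: 61+18-42=37; pred: 23+42-4=61
Step 3: prey: 37+11-67=0; pred: 61+67-12=116
Step 4: prey: 0+0-0=0; pred: 116+0-23=93
Step 5: prey: 0+0-0=0; pred: 93+0-18=75
Step 6: prey: 0+0-0=0; pred: 75+0-15=60
Step 7: prey: 0+0-0=0; pred: 60+0-12=48
Step 8: prey: 0+0-0=0; pred: 48+0-9=39
Step 9: prey: 0+0-0=0; pred: 39+0-7=32
Step 10: prey: 0+0-0=0; pred: 32+0-6=26
Step 11: prey: 0+0-0=0; pred: 26+0-5=21
Step 12: prey: 0+0-0=0; pred: 21+0-4=17
Max prey = 61 at step 1

Answer: 61 1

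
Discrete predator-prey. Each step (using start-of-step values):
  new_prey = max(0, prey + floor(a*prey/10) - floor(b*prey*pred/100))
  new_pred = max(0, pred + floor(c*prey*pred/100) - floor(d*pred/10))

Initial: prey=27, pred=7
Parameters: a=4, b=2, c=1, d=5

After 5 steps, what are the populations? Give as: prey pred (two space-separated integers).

Step 1: prey: 27+10-3=34; pred: 7+1-3=5
Step 2: prey: 34+13-3=44; pred: 5+1-2=4
Step 3: prey: 44+17-3=58; pred: 4+1-2=3
Step 4: prey: 58+23-3=78; pred: 3+1-1=3
Step 5: prey: 78+31-4=105; pred: 3+2-1=4

Answer: 105 4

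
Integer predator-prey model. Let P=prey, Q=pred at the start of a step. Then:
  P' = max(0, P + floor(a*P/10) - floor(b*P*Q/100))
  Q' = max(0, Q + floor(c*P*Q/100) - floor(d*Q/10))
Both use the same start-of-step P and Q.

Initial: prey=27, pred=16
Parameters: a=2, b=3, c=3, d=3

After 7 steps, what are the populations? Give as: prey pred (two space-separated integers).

Step 1: prey: 27+5-12=20; pred: 16+12-4=24
Step 2: prey: 20+4-14=10; pred: 24+14-7=31
Step 3: prey: 10+2-9=3; pred: 31+9-9=31
Step 4: prey: 3+0-2=1; pred: 31+2-9=24
Step 5: prey: 1+0-0=1; pred: 24+0-7=17
Step 6: prey: 1+0-0=1; pred: 17+0-5=12
Step 7: prey: 1+0-0=1; pred: 12+0-3=9

Answer: 1 9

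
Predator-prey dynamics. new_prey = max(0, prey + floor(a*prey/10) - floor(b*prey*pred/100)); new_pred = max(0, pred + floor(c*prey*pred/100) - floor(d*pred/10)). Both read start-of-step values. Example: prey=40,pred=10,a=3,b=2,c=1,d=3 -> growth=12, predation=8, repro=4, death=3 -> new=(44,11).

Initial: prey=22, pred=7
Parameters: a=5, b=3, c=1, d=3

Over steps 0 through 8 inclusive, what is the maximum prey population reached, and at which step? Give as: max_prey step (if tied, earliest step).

Answer: 99 6

Derivation:
Step 1: prey: 22+11-4=29; pred: 7+1-2=6
Step 2: prey: 29+14-5=38; pred: 6+1-1=6
Step 3: prey: 38+19-6=51; pred: 6+2-1=7
Step 4: prey: 51+25-10=66; pred: 7+3-2=8
Step 5: prey: 66+33-15=84; pred: 8+5-2=11
Step 6: prey: 84+42-27=99; pred: 11+9-3=17
Step 7: prey: 99+49-50=98; pred: 17+16-5=28
Step 8: prey: 98+49-82=65; pred: 28+27-8=47
Max prey = 99 at step 6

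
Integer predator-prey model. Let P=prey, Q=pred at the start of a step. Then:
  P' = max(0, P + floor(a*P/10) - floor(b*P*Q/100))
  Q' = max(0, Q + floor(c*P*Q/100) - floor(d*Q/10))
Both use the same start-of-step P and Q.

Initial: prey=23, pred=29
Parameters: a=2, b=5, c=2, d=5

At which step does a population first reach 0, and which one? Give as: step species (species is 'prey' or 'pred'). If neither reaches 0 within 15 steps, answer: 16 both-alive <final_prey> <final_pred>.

Step 1: prey: 23+4-33=0; pred: 29+13-14=28
First extinction: prey at step 1

Answer: 1 prey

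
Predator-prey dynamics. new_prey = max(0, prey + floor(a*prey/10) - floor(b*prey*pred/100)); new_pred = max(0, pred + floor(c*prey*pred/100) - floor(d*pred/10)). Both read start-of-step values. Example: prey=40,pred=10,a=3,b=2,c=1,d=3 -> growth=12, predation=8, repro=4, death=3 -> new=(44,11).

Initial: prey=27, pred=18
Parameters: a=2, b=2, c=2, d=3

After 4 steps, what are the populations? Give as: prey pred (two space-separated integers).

Answer: 8 25

Derivation:
Step 1: prey: 27+5-9=23; pred: 18+9-5=22
Step 2: prey: 23+4-10=17; pred: 22+10-6=26
Step 3: prey: 17+3-8=12; pred: 26+8-7=27
Step 4: prey: 12+2-6=8; pred: 27+6-8=25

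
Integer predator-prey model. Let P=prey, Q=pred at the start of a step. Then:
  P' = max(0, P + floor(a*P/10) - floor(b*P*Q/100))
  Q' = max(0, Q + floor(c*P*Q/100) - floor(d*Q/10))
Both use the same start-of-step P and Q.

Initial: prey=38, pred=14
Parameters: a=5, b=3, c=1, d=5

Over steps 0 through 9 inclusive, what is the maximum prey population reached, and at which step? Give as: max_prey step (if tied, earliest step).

Answer: 83 6

Derivation:
Step 1: prey: 38+19-15=42; pred: 14+5-7=12
Step 2: prey: 42+21-15=48; pred: 12+5-6=11
Step 3: prey: 48+24-15=57; pred: 11+5-5=11
Step 4: prey: 57+28-18=67; pred: 11+6-5=12
Step 5: prey: 67+33-24=76; pred: 12+8-6=14
Step 6: prey: 76+38-31=83; pred: 14+10-7=17
Step 7: prey: 83+41-42=82; pred: 17+14-8=23
Step 8: prey: 82+41-56=67; pred: 23+18-11=30
Step 9: prey: 67+33-60=40; pred: 30+20-15=35
Max prey = 83 at step 6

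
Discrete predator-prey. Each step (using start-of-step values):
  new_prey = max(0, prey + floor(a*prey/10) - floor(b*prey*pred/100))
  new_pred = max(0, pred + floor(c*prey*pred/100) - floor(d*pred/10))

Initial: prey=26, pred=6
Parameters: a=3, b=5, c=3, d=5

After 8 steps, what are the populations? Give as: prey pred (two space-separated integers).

Answer: 7 5

Derivation:
Step 1: prey: 26+7-7=26; pred: 6+4-3=7
Step 2: prey: 26+7-9=24; pred: 7+5-3=9
Step 3: prey: 24+7-10=21; pred: 9+6-4=11
Step 4: prey: 21+6-11=16; pred: 11+6-5=12
Step 5: prey: 16+4-9=11; pred: 12+5-6=11
Step 6: prey: 11+3-6=8; pred: 11+3-5=9
Step 7: prey: 8+2-3=7; pred: 9+2-4=7
Step 8: prey: 7+2-2=7; pred: 7+1-3=5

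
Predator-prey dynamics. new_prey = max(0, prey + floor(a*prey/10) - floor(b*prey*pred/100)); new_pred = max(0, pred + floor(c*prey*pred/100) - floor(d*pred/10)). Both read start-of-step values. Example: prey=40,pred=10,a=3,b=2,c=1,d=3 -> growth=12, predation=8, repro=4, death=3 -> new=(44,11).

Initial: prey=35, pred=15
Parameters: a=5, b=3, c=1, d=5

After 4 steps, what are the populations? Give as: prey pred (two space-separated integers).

Answer: 58 9

Derivation:
Step 1: prey: 35+17-15=37; pred: 15+5-7=13
Step 2: prey: 37+18-14=41; pred: 13+4-6=11
Step 3: prey: 41+20-13=48; pred: 11+4-5=10
Step 4: prey: 48+24-14=58; pred: 10+4-5=9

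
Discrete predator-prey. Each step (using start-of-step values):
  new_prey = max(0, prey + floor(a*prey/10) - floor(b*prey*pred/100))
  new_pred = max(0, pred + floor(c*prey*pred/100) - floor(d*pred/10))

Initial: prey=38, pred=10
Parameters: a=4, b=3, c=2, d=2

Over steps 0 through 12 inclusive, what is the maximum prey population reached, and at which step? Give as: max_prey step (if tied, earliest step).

Step 1: prey: 38+15-11=42; pred: 10+7-2=15
Step 2: prey: 42+16-18=40; pred: 15+12-3=24
Step 3: prey: 40+16-28=28; pred: 24+19-4=39
Step 4: prey: 28+11-32=7; pred: 39+21-7=53
Step 5: prey: 7+2-11=0; pred: 53+7-10=50
Step 6: prey: 0+0-0=0; pred: 50+0-10=40
Step 7: prey: 0+0-0=0; pred: 40+0-8=32
Step 8: prey: 0+0-0=0; pred: 32+0-6=26
Step 9: prey: 0+0-0=0; pred: 26+0-5=21
Step 10: prey: 0+0-0=0; pred: 21+0-4=17
Step 11: prey: 0+0-0=0; pred: 17+0-3=14
Step 12: prey: 0+0-0=0; pred: 14+0-2=12
Max prey = 42 at step 1

Answer: 42 1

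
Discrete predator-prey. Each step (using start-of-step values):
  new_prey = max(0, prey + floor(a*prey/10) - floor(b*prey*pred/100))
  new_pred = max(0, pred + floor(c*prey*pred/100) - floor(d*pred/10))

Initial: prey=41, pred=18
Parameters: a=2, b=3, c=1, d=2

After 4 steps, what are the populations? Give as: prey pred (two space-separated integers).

Step 1: prey: 41+8-22=27; pred: 18+7-3=22
Step 2: prey: 27+5-17=15; pred: 22+5-4=23
Step 3: prey: 15+3-10=8; pred: 23+3-4=22
Step 4: prey: 8+1-5=4; pred: 22+1-4=19

Answer: 4 19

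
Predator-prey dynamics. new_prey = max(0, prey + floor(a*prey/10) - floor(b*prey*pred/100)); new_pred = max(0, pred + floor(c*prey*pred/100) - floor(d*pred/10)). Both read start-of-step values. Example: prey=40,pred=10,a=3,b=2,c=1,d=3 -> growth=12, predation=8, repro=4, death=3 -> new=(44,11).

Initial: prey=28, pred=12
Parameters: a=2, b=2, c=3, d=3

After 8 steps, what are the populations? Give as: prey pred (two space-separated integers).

Answer: 1 14

Derivation:
Step 1: prey: 28+5-6=27; pred: 12+10-3=19
Step 2: prey: 27+5-10=22; pred: 19+15-5=29
Step 3: prey: 22+4-12=14; pred: 29+19-8=40
Step 4: prey: 14+2-11=5; pred: 40+16-12=44
Step 5: prey: 5+1-4=2; pred: 44+6-13=37
Step 6: prey: 2+0-1=1; pred: 37+2-11=28
Step 7: prey: 1+0-0=1; pred: 28+0-8=20
Step 8: prey: 1+0-0=1; pred: 20+0-6=14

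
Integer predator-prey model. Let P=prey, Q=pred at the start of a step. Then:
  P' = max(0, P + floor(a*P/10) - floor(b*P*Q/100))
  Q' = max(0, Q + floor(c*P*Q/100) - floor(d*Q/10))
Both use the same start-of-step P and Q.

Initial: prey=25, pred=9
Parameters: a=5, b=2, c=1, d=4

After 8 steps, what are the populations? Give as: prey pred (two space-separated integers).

Step 1: prey: 25+12-4=33; pred: 9+2-3=8
Step 2: prey: 33+16-5=44; pred: 8+2-3=7
Step 3: prey: 44+22-6=60; pred: 7+3-2=8
Step 4: prey: 60+30-9=81; pred: 8+4-3=9
Step 5: prey: 81+40-14=107; pred: 9+7-3=13
Step 6: prey: 107+53-27=133; pred: 13+13-5=21
Step 7: prey: 133+66-55=144; pred: 21+27-8=40
Step 8: prey: 144+72-115=101; pred: 40+57-16=81

Answer: 101 81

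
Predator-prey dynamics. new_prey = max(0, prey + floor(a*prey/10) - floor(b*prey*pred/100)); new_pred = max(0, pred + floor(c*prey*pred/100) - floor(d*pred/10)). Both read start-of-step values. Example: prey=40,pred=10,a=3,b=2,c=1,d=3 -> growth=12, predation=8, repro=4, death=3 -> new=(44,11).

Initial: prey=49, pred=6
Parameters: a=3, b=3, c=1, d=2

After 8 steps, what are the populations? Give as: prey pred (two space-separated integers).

Step 1: prey: 49+14-8=55; pred: 6+2-1=7
Step 2: prey: 55+16-11=60; pred: 7+3-1=9
Step 3: prey: 60+18-16=62; pred: 9+5-1=13
Step 4: prey: 62+18-24=56; pred: 13+8-2=19
Step 5: prey: 56+16-31=41; pred: 19+10-3=26
Step 6: prey: 41+12-31=22; pred: 26+10-5=31
Step 7: prey: 22+6-20=8; pred: 31+6-6=31
Step 8: prey: 8+2-7=3; pred: 31+2-6=27

Answer: 3 27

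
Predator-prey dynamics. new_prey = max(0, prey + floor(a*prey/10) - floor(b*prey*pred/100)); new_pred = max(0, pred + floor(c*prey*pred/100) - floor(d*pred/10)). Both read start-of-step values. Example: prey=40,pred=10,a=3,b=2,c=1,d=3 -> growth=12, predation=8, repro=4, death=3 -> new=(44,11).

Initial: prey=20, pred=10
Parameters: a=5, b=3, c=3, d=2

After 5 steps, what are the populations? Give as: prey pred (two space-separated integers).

Step 1: prey: 20+10-6=24; pred: 10+6-2=14
Step 2: prey: 24+12-10=26; pred: 14+10-2=22
Step 3: prey: 26+13-17=22; pred: 22+17-4=35
Step 4: prey: 22+11-23=10; pred: 35+23-7=51
Step 5: prey: 10+5-15=0; pred: 51+15-10=56

Answer: 0 56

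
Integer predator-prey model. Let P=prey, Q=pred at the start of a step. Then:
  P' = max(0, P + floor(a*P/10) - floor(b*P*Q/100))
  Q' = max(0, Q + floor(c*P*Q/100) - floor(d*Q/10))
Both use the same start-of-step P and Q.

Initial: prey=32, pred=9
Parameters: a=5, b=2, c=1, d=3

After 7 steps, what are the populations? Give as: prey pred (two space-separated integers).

Answer: 58 84

Derivation:
Step 1: prey: 32+16-5=43; pred: 9+2-2=9
Step 2: prey: 43+21-7=57; pred: 9+3-2=10
Step 3: prey: 57+28-11=74; pred: 10+5-3=12
Step 4: prey: 74+37-17=94; pred: 12+8-3=17
Step 5: prey: 94+47-31=110; pred: 17+15-5=27
Step 6: prey: 110+55-59=106; pred: 27+29-8=48
Step 7: prey: 106+53-101=58; pred: 48+50-14=84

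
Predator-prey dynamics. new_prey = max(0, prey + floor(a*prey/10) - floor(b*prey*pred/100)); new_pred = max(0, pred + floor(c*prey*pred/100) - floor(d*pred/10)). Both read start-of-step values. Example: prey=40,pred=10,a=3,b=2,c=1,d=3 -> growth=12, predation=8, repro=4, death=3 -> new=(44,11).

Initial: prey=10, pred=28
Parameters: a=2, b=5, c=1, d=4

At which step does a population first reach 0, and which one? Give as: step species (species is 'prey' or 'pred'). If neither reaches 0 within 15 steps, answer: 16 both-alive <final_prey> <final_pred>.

Step 1: prey: 10+2-14=0; pred: 28+2-11=19
First extinction: prey at step 1

Answer: 1 prey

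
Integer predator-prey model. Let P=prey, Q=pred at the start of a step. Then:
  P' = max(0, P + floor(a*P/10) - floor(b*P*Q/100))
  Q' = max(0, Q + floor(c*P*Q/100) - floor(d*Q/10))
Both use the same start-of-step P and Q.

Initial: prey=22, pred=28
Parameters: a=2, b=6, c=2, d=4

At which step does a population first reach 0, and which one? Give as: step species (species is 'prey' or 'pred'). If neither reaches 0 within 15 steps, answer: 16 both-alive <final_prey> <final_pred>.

Step 1: prey: 22+4-36=0; pred: 28+12-11=29
First extinction: prey at step 1

Answer: 1 prey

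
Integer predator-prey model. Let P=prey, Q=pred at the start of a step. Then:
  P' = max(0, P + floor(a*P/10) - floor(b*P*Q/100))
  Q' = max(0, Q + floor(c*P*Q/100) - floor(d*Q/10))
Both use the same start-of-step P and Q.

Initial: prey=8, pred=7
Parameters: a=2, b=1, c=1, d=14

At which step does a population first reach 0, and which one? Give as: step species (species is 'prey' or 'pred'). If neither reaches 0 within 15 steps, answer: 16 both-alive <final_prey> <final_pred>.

Step 1: prey: 8+1-0=9; pred: 7+0-9=0
First extinction: pred at step 1

Answer: 1 pred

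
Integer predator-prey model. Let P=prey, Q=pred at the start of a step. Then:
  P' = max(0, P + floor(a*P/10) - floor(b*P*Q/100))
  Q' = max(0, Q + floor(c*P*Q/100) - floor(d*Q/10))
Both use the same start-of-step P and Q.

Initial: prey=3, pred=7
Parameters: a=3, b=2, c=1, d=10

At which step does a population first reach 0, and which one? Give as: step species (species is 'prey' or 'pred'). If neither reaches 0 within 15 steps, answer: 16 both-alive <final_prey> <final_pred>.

Answer: 1 pred

Derivation:
Step 1: prey: 3+0-0=3; pred: 7+0-7=0
First extinction: pred at step 1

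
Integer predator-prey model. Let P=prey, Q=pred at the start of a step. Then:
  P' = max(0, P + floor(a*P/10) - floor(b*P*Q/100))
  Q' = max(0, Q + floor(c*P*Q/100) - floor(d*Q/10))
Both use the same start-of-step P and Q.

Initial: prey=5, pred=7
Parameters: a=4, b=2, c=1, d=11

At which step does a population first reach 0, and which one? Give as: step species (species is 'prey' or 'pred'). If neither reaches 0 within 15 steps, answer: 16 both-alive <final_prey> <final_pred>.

Answer: 1 pred

Derivation:
Step 1: prey: 5+2-0=7; pred: 7+0-7=0
First extinction: pred at step 1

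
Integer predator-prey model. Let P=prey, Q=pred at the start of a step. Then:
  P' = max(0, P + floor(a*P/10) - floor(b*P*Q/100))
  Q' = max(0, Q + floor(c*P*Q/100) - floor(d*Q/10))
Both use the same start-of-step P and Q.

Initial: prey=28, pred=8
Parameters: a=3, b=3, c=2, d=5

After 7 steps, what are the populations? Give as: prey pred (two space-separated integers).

Step 1: prey: 28+8-6=30; pred: 8+4-4=8
Step 2: prey: 30+9-7=32; pred: 8+4-4=8
Step 3: prey: 32+9-7=34; pred: 8+5-4=9
Step 4: prey: 34+10-9=35; pred: 9+6-4=11
Step 5: prey: 35+10-11=34; pred: 11+7-5=13
Step 6: prey: 34+10-13=31; pred: 13+8-6=15
Step 7: prey: 31+9-13=27; pred: 15+9-7=17

Answer: 27 17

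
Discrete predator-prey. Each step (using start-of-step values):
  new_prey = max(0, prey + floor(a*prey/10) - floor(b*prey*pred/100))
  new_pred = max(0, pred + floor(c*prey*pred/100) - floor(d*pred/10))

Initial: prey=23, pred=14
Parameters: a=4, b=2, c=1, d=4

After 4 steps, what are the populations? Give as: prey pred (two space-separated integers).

Step 1: prey: 23+9-6=26; pred: 14+3-5=12
Step 2: prey: 26+10-6=30; pred: 12+3-4=11
Step 3: prey: 30+12-6=36; pred: 11+3-4=10
Step 4: prey: 36+14-7=43; pred: 10+3-4=9

Answer: 43 9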